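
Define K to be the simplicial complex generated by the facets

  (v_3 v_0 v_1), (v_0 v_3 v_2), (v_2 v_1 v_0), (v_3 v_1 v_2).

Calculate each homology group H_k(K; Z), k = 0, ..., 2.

Take the total order v_0 < v_1 < v_2 < v_3 on the vertex set. Then K (dimension 2) consists of the simplices:

  0-simplices (4): [v_0], [v_1], [v_2], [v_3]
  1-simplices (6): [v_0,v_1], [v_0,v_2], [v_0,v_3], [v_1,v_2], [v_1,v_3], [v_2,v_3]
  2-simplices (4): [v_0,v_1,v_2], [v_0,v_1,v_3], [v_0,v_2,v_3], [v_1,v_2,v_3]

giving chain groups C_0 ≅ Z^4, C_1 ≅ Z^6, C_2 ≅ Z^4.

The boundary map ∂_1: C_1 → C_0 maps an edge to its endpoints' difference, ∂[p,q] = q − p. For instance
  ∂[v_0,v_3] = [v_3] − [v_0].
As a 4×6 matrix over Z this has rank 3, with invariant factors (1,1,1).

The boundary map ∂_2: C_2 → C_1 acts by ∂[p,q,r] = [q,r] − [p,r] + [p,q]. For instance
  ∂[v_0,v_1,v_2] = [v_1,v_2] − [v_0,v_2] + [v_0,v_1],
  ∂[v_1,v_2,v_3] = [v_2,v_3] − [v_1,v_3] + [v_1,v_2].
This gives a 6×4 integer matrix of rank 3; reducing to Smith normal form yields diagonal entries (1,1,1).

Reading off H_k = ker ∂_k / im ∂_{k+1}:

  H_0: rank C_0 − rank ∂_1 = 4 − 3 = 1, and the invariant factors of ∂_1 are all 1, so H_0 ≅ Z.
  H_1: rank ker ∂_1 − rank ∂_2 = (6 − 3) − 3 = 0, and the invariant factors of ∂_2 are all 1, so H_1 ≅ 0.
  H_2: rank ker ∂_2 − rank ∂_3 = (4 − 3) − 0 = 1, and there is no ∂_3, so H_2 ≅ Z.

H_0 = Z,  H_1 = 0,  H_2 = Z.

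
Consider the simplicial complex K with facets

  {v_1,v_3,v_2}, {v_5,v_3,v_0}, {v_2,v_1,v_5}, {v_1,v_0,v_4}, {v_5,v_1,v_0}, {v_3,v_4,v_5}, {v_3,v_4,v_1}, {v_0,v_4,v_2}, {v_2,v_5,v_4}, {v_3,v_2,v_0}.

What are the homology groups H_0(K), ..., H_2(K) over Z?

H_0 = Z,  H_1 = Z_2,  H_2 = 0.

Fix the vertex order v_0 < v_1 < v_2 < v_3 < v_4 < v_5 and write every simplex with vertices in increasing order. Then dim K = 2 and the simplices of K are:

  0-simplices (6): [v_0], [v_1], [v_2], [v_3], [v_4], [v_5]
  1-simplices (15): (15 of them)
  2-simplices (10): [v_0,v_1,v_4], [v_0,v_1,v_5], [v_0,v_2,v_3], [v_0,v_2,v_4], [v_0,v_3,v_5], [v_1,v_2,v_3], [v_1,v_2,v_5], [v_1,v_3,v_4], [v_2,v_4,v_5], [v_3,v_4,v_5]

Hence C_0 ≅ Z^6, C_1 ≅ Z^15, C_2 ≅ Z^10.

∂_1: C_1 → C_0 sends each edge [p,q] (with p < q) to q − p. For instance
  ∂[v_0,v_1] = [v_1] − [v_0].
The resulting 6×15 matrix has rank 5, and its Smith normal form has invariant factors (1,1,1,1,1).

The boundary map ∂_2: C_2 → C_1 maps a triangle to the signed sum of its edges. For instance
  ∂[v_0,v_3,v_5] = [v_3,v_5] − [v_0,v_5] + [v_0,v_3],
  ∂[v_0,v_1,v_4] = [v_1,v_4] − [v_0,v_4] + [v_0,v_1].
The 15×10 boundary matrix has rank 10 and Smith normal form diag(1,1,1,1,1,1,1,1,1,2).

Computing H_k = (kernel of ∂_k) / (image of ∂_{k+1}):

  H_0: rank C_0 − rank ∂_1 = 6 − 5 = 1, and the invariant factors of ∂_1 are all 1, so H_0 = Z.
  H_1: rank ker ∂_1 − rank ∂_2 = (15 − 5) − 10 = 0, and ∂_2 has invariant factor 2 > 1, so H_1 = Z_2.
  H_2: rank ker ∂_2 − rank ∂_3 = (10 − 10) − 0 = 0, and there is no ∂_3, so H_2 = 0.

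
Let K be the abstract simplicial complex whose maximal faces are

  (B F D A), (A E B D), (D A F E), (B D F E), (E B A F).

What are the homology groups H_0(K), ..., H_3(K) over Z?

We work with the vertex ordering A < B < D < E < F. The simplices of K, each written with vertices in increasing order, are:

  0-simplices (5): A, B, D, E, F
  1-simplices (10): AB, AD, AE, AF, BD, BE, BF, DE, DF, EF
  2-simplices (10): ABD, ABE, ABF, ADE, ADF, AEF, BDE, BDF, BEF, DEF
  3-simplices (5): ABDE, ABDF, ABEF, ADEF, BDEF

Hence C_0 ≅ Z^5, C_1 ≅ Z^10, C_2 ≅ Z^10, C_3 ≅ Z^5.

∂_1: C_1 → C_0 is given by ∂[p,q] = [q] − [p]. For instance
  ∂BD = D − B.
As a 5×10 matrix over Z this has rank 4, with invariant factors (1,1,1,1).

∂_2: C_2 → C_1 acts by ∂[p,q,r] = [q,r] − [p,r] + [p,q]. For instance
  ∂ADE = DE − AE + AD,
  ∂AEF = EF − AF + AE.
The 10×10 boundary matrix has rank 6 and Smith normal form diag(1,1,1,1,1,1).

∂_3: C_3 → C_2 sends each 3-simplex σ to the alternating sum Σ_i (−1)^i (σ with its i-th vertex removed). For instance
  ∂ABDE = BDE − ADE + ABE − ABD,
  ∂ADEF = DEF − AEF + ADF − ADE.
The 10×5 boundary matrix has rank 4 and Smith normal form diag(1,1,1,1).

From H_k ≅ ker(∂_k) / im(∂_{k+1}) we obtain:

  H_0: rank C_0 − rank ∂_1 = 5 − 4 = 1, and the invariant factors of ∂_1 are all 1, so H_0 = Z.
  H_1: rank ker ∂_1 − rank ∂_2 = (10 − 4) − 6 = 0, and the invariant factors of ∂_2 are all 1, so H_1 = 0.
  H_2: rank ker ∂_2 − rank ∂_3 = (10 − 6) − 4 = 0, and the invariant factors of ∂_3 are all 1, so H_2 = 0.
  H_3: rank ker ∂_3 − rank ∂_4 = (5 − 4) − 0 = 1, and there is no ∂_4, so H_3 = Z.

As a check, the Euler characteristic is 5 − 10 + 10 − 5 = 0, which agrees with 1 − 0 + 0 − 1 = 0.

H_0 = Z,  H_1 = 0,  H_2 = 0,  H_3 = Z.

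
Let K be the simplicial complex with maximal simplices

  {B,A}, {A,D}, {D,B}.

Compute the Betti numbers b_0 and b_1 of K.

Order the vertices as A < B < D. Listing each simplex with vertices in this order, K has dimension 1 with simplices:

  0-simplices (3): A, B, D
  1-simplices (3): AB, AD, BD

giving chain groups C_0 ≅ Z^3, C_1 ≅ Z^3.

The boundary map ∂_1: C_1 → C_0 is given by ∂[p,q] = [q] − [p]. For instance
  ∂AD = D − A.
This gives a 3×3 integer matrix of rank 2; reducing to Smith normal form yields diagonal entries (1,1).

Computing H_k = (kernel of ∂_k) / (image of ∂_{k+1}):

  H_0: rank C_0 − rank ∂_1 = 3 − 2 = 1, and the invariant factors of ∂_1 are all 1, so H_0 ≅ Z.
  H_1: rank ker ∂_1 − rank ∂_2 = (3 − 2) − 0 = 1, and there is no ∂_2, so H_1 ≅ Z.

As a check, the Euler characteristic is 3 − 3 = 0, which agrees with 1 − 1 = 0.
(K is a triangulation of the circle S^1.)

Hence the Betti numbers are b_0 = 1, b_1 = 1.

b_0 = 1, b_1 = 1.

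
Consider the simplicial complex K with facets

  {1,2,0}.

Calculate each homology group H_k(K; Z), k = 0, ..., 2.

H_0 = Z,  H_1 = 0,  H_2 = 0.

K has 3 vertices, 3 edges, 1 triangle.
rank ∂_0 = 0, rank ∂_1 = 2 ⇒ b_0 = 3 − 0 − 2 = 1; all invariant factors of ∂_1 are 1 so no torsion. So H_0 ≅ Z.
rank ∂_1 = 2, rank ∂_2 = 1 ⇒ b_1 = 3 − 2 − 1 = 0; all invariant factors of ∂_2 are 1 so no torsion. So H_1 ≅ 0.
rank ∂_2 = 1, rank ∂_3 = 0 ⇒ b_2 = 1 − 1 − 0 = 0. So H_2 ≅ 0.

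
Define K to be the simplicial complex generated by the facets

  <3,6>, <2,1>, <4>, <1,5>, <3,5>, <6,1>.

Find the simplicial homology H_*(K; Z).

Take the total order 1 < 2 < 3 < 4 < 5 < 6 on the vertex set. Then K (dimension 1) consists of the simplices:

  0-simplices (6): [1], [2], [3], [4], [5], [6]
  1-simplices (5): [1,2], [1,5], [1,6], [3,5], [3,6]

Hence C_0 ≅ Z^6, C_1 ≅ Z^5.

Boundary ∂_1: C_1 → C_0 is given by ∂[p,q] = [q] − [p]. For instance
  ∂[1,5] = [5] − [1].
The resulting 6×5 matrix has rank 4, and its Smith normal form has invariant factors (1,1,1,1).

From H_k ≅ ker(∂_k) / im(∂_{k+1}) we obtain:

  H_0: rank C_0 − rank ∂_1 = 6 − 4 = 2, and the invariant factors of ∂_1 are all 1, so H_0 = Z^2.
  H_1: rank ker ∂_1 − rank ∂_2 = (5 − 4) − 0 = 1, and there is no ∂_2, so H_1 = Z.

As a check, the Euler characteristic is 6 − 5 = 1, which agrees with 2 − 1 = 1.

H_0 = Z^2,  H_1 = Z.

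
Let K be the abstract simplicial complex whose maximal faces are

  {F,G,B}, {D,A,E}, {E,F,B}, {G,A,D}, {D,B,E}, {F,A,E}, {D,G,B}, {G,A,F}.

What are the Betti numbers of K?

K has 6 vertices, 12 edges, 8 triangles.
rank ∂_0 = 0, rank ∂_1 = 5 ⇒ b_0 = 6 − 0 − 5 = 1; all invariant factors of ∂_1 are 1 so no torsion. So H_0 = Z.
rank ∂_1 = 5, rank ∂_2 = 7 ⇒ b_1 = 12 − 5 − 7 = 0; all invariant factors of ∂_2 are 1 so no torsion. So H_1 = 0.
rank ∂_2 = 7, rank ∂_3 = 0 ⇒ b_2 = 8 − 7 − 0 = 1. So H_2 = Z.

b_0 = 1, b_1 = 0, b_2 = 1.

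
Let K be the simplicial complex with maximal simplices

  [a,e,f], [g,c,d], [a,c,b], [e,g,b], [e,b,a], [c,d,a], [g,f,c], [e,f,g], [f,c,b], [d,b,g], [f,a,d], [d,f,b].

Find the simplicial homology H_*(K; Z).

Order the vertices as a < b < c < d < e < f < g. Listing each simplex with vertices in this order, K has dimension 2 with simplices:

  0-simplices (7): a, b, c, d, e, f, g
  1-simplices (18): ab, ac, ad, ae, af, bc, bd, be, bf, bg, cd, cf, cg, df, dg, ef, eg, fg
  2-simplices (12): abc, abe, acd, adf, aef, bcf, bdf, bdg, beg, cdg, cfg, efg

so the chain groups are C_0 ≅ Z^7, C_1 ≅ Z^18, C_2 ≅ Z^12.

The boundary map ∂_1: C_1 → C_0 sends each edge [p,q] (with p < q) to q − p. For instance
  ∂ae = e − a.
The resulting 7×18 matrix has rank 6, and its Smith normal form has invariant factors (1,1,1,1,1,1).

The boundary map ∂_2: C_2 → C_1 maps a triangle to the signed sum of its edges. For instance
  ∂aef = ef − af + ae,
  ∂abc = bc − ac + ab.
This gives a 18×12 integer matrix of rank 12; reducing to Smith normal form yields diagonal entries (1,1,1,1,1,1,1,1,1,1,1,2).

Reading off H_k = ker ∂_k / im ∂_{k+1}:

  H_0: rank C_0 − rank ∂_1 = 7 − 6 = 1, and the invariant factors of ∂_1 are all 1, so H_0 ≅ Z.
  H_1: rank ker ∂_1 − rank ∂_2 = (18 − 6) − 12 = 0, and ∂_2 has invariant factor 2 > 1, so H_1 ≅ Z/2.
  H_2: rank ker ∂_2 − rank ∂_3 = (12 − 12) − 0 = 0, and there is no ∂_3, so H_2 ≅ 0.

(K is a triangulation of the real projective plane RP^2.)

H_0 = Z,  H_1 = Z/2,  H_2 = 0.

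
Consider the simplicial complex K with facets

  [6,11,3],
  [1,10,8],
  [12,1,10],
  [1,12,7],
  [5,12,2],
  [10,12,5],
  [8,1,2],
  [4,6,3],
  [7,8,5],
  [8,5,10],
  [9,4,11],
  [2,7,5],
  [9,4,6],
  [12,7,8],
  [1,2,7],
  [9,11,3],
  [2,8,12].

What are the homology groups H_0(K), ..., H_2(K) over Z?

Take the total order 1 < 2 < 3 < 4 < 5 < 6 < 7 < 8 < 9 < 10 < 11 < 12 on the vertex set. Then K (dimension 2) consists of the simplices:

  0-simplices (12): [1], [2], [3], [4], [5], [6], [7], [8], [9], [10], [11], [12]
  1-simplices (28): (28 of them)
  2-simplices (17): (17 of them)

so the chain groups are C_0 ≅ Z^12, C_1 ≅ Z^28, C_2 ≅ Z^17.

∂_1: C_1 → C_0 sends each edge [p,q] (with p < q) to q − p.
The 12×28 boundary matrix has rank 10 and Smith normal form diag(1,1,1,1,1,1,1,1,1,1).

∂_2: C_2 → C_1 maps a triangle to the signed sum of its edges. For instance
  ∂[1,8,10] = [8,10] − [1,10] + [1,8],
  ∂[2,5,7] = [5,7] − [2,7] + [2,5].
This gives a 28×17 integer matrix of rank 17; reducing to Smith normal form yields diagonal entries (1,1,1,1,1,1,1,1,1,1,1,1,1,1,1,1,2).

Computing H_k = (kernel of ∂_k) / (image of ∂_{k+1}):

  H_0: rank C_0 − rank ∂_1 = 12 − 10 = 2, and the invariant factors of ∂_1 are all 1, so H_0 = Z^2.
  H_1: rank ker ∂_1 − rank ∂_2 = (28 − 10) − 17 = 1, and ∂_2 has invariant factor 2 > 1, so H_1 = Z ⊕ Z/2.
  H_2: rank ker ∂_2 − rank ∂_3 = (17 − 17) − 0 = 0, and there is no ∂_3, so H_2 = 0.

H_0 = Z^2,  H_1 = Z ⊕ Z/2,  H_2 = 0.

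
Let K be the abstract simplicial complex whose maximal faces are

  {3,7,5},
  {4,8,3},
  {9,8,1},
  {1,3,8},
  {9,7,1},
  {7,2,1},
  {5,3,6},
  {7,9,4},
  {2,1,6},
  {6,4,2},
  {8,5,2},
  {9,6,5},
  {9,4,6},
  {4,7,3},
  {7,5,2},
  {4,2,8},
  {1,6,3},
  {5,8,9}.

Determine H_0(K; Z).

Take the total order 1 < 2 < 3 < 4 < 5 < 6 < 7 < 8 < 9 on the vertex set. Then K (dimension 2) consists of the simplices:

  0-simplices (9): [1], [2], [3], [4], [5], [6], [7], [8], [9]
  1-simplices (27): (27 of them)
  2-simplices (18): [1,2,6], [1,2,7], [1,3,6], [1,3,8], [1,7,9], [1,8,9], [2,4,6], [2,4,8], [2,5,7], [2,5,8], [3,4,7], [3,4,8], [3,5,6], [3,5,7], [4,6,9], [4,7,9], [5,6,9], [5,8,9]

Hence C_0 ≅ Z^9, C_1 ≅ Z^27, C_2 ≅ Z^18.

∂_1: C_1 → C_0 maps an edge to its endpoints' difference, ∂[p,q] = q − p.
The resulting 9×27 matrix has rank 8, and its Smith normal form has invariant factors (1,1,1,1,1,1,1,1).

∂_2: C_2 → C_1 sends each 2-simplex [p,q,r] to [q,r] − [p,r] + [p,q]. For instance
  ∂[2,4,6] = [4,6] − [2,6] + [2,4],
  ∂[1,3,8] = [3,8] − [1,8] + [1,3].
As a 27×18 matrix over Z this has rank 17, with invariant factors (1,1,1,1,1,1,1,1,1,1,1,1,1,1,1,1,1).

Computing H_k = (kernel of ∂_k) / (image of ∂_{k+1}):

  H_0: rank C_0 − rank ∂_1 = 9 − 8 = 1, and the invariant factors of ∂_1 are all 1, so H_0 = Z.

H_0 ≅ Z.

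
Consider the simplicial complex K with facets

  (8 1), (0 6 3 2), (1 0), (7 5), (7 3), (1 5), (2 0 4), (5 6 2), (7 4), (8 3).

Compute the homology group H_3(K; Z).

H_3 = 0.

Fix the vertex order 0 < 1 < 2 < 3 < 4 < 5 < 6 < 7 < 8 and write every simplex with vertices in increasing order. Then dim K = 3 and the simplices of K are:

  0-simplices (9): [0], [1], [2], [3], [4], [5], [6], [7], [8]
  1-simplices (17): [0,1], [0,2], [0,3], [0,4], [0,6], [1,5], [1,8], [2,3], [2,4], [2,5], [2,6], [3,6], [3,7], [3,8], [4,7], [5,6], [5,7]
  2-simplices (6): [0,2,3], [0,2,4], [0,2,6], [0,3,6], [2,3,6], [2,5,6]
  3-simplices (1): [0,2,3,6]

giving chain groups C_0 ≅ Z^9, C_1 ≅ Z^17, C_2 ≅ Z^6, C_3 ≅ Z^1.

Boundary ∂_1: C_1 → C_0 maps an edge to its endpoints' difference, ∂[p,q] = q − p. For instance
  ∂[1,5] = [5] − [1].
The resulting 9×17 matrix has rank 8, and its Smith normal form has invariant factors (1,1,1,1,1,1,1,1).

The boundary map ∂_2: C_2 → C_1 sends each 2-simplex [p,q,r] to [q,r] − [p,r] + [p,q]. For instance
  ∂[0,2,4] = [2,4] − [0,4] + [0,2],
  ∂[2,3,6] = [3,6] − [2,6] + [2,3].
The resulting 17×6 matrix has rank 5, and its Smith normal form has invariant factors (1,1,1,1,1).

∂_3: C_3 → C_2 sends each 3-simplex σ to the alternating sum Σ_i (−1)^i (σ with its i-th vertex removed). For instance
  ∂[0,2,3,6] = [2,3,6] − [0,3,6] + [0,2,6] − [0,2,3].
The 6×1 boundary matrix has rank 1 and Smith normal form diag(1).

From H_k ≅ ker(∂_k) / im(∂_{k+1}) we obtain:

  H_3: rank ker ∂_3 − rank ∂_4 = (1 − 1) − 0 = 0, and there is no ∂_4, so H_3 = 0.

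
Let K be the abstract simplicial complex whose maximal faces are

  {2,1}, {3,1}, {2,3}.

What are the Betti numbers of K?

b_0 = 1, b_1 = 1.

We work with the vertex ordering 1 < 2 < 3. The simplices of K, each written with vertices in increasing order, are:

  0-simplices (3): [1], [2], [3]
  1-simplices (3): [1,2], [1,3], [2,3]

giving chain groups C_0 ≅ Z^3, C_1 ≅ Z^3.

The boundary map ∂_1: C_1 → C_0 sends each edge [p,q] (with p < q) to q − p. For instance
  ∂[1,3] = [3] − [1].
As a 3×3 matrix over Z this has rank 2, with invariant factors (1,1).

Reading off H_k = ker ∂_k / im ∂_{k+1}:

  H_0: rank C_0 − rank ∂_1 = 3 − 2 = 1, and the invariant factors of ∂_1 are all 1, so H_0 ≅ Z.
  H_1: rank ker ∂_1 − rank ∂_2 = (3 − 2) − 0 = 1, and there is no ∂_2, so H_1 ≅ Z.

(K is a triangulation of the circle S^1.)

Hence the Betti numbers are b_0 = 1, b_1 = 1.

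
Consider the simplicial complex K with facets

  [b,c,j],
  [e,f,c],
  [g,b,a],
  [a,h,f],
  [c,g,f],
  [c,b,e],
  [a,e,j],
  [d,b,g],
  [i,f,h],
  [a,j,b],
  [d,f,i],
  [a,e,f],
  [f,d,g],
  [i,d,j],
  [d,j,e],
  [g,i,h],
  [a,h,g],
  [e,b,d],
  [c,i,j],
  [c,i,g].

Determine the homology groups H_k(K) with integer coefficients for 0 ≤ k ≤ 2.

H_0 = Z,  H_1 = Z × Z/2,  H_2 = 0.

Fix the vertex order a < b < c < d < e < f < g < h < i < j and write every simplex with vertices in increasing order. Then dim K = 2 and the simplices of K are:

  0-simplices (10): a, b, c, d, e, f, g, h, i, j
  1-simplices (30): ab, ae, af, ag, ah, aj, bc, bd, be, bg, bj, ce, cf, cg, ci, cj, de, df, dg, di, dj, ef, ej, fg, fh, fi, gh, gi, hi, ij
  2-simplices (20): abg, abj, aef, aej, afh, agh, bce, bcj, bde, bdg, cef, cfg, cgi, cij, dej, dfg, dfi, dij, fhi, ghi

Hence C_0 ≅ Z^10, C_1 ≅ Z^30, C_2 ≅ Z^20.

∂_1: C_1 → C_0 sends each edge [p,q] (with p < q) to q − p. For instance
  ∂fg = g − f.
This gives a 10×30 integer matrix of rank 9; reducing to Smith normal form yields diagonal entries (1,1,1,1,1,1,1,1,1).

The boundary map ∂_2: C_2 → C_1 maps a triangle to the signed sum of its edges. For instance
  ∂bdg = dg − bg + bd,
  ∂cij = ij − cj + ci.
As a 30×20 matrix over Z this has rank 20, with invariant factors (1,1,1,1,1,1,1,1,1,1,1,1,1,1,1,1,1,1,1,2).

Reading off H_k = ker ∂_k / im ∂_{k+1}:

  H_0: rank C_0 − rank ∂_1 = 10 − 9 = 1, and the invariant factors of ∂_1 are all 1, so H_0 = Z.
  H_1: rank ker ∂_1 − rank ∂_2 = (30 − 9) − 20 = 1, and ∂_2 has invariant factor 2 > 1, so H_1 = Z × Z/2.
  H_2: rank ker ∂_2 − rank ∂_3 = (20 − 20) − 0 = 0, and there is no ∂_3, so H_2 = 0.

As a check, the Euler characteristic is 10 − 30 + 20 = 0, which agrees with 1 − 1 + 0 = 0.
(K is a triangulation of the Klein bottle.)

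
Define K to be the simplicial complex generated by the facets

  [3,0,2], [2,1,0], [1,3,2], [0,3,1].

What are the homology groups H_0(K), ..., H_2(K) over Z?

Fix the vertex order 0 < 1 < 2 < 3 and write every simplex with vertices in increasing order. Then dim K = 2 and the simplices of K are:

  0-simplices (4): [0], [1], [2], [3]
  1-simplices (6): [0,1], [0,2], [0,3], [1,2], [1,3], [2,3]
  2-simplices (4): [0,1,2], [0,1,3], [0,2,3], [1,2,3]

so the chain groups are C_0 ≅ Z^4, C_1 ≅ Z^6, C_2 ≅ Z^4.

∂_1: C_1 → C_0 sends each edge [p,q] (with p < q) to q − p. For instance
  ∂[0,1] = [1] − [0].
This gives a 4×6 integer matrix of rank 3; reducing to Smith normal form yields diagonal entries (1,1,1).

Boundary ∂_2: C_2 → C_1 sends each 2-simplex [p,q,r] to [q,r] − [p,r] + [p,q]. For instance
  ∂[0,1,3] = [1,3] − [0,3] + [0,1],
  ∂[0,2,3] = [2,3] − [0,3] + [0,2].
This gives a 6×4 integer matrix of rank 3; reducing to Smith normal form yields diagonal entries (1,1,1).

Now H_k = ker ∂_k / im ∂_{k+1}, so:

  H_0: rank C_0 − rank ∂_1 = 4 − 3 = 1, and the invariant factors of ∂_1 are all 1, so H_0 ≅ Z.
  H_1: rank ker ∂_1 − rank ∂_2 = (6 − 3) − 3 = 0, and the invariant factors of ∂_2 are all 1, so H_1 ≅ 0.
  H_2: rank ker ∂_2 − rank ∂_3 = (4 − 3) − 0 = 1, and there is no ∂_3, so H_2 ≅ Z.

As a check, the Euler characteristic is 4 − 6 + 4 = 2, which agrees with 1 − 0 + 1 = 2.
(K is a triangulation of the 2-sphere S^2.)

H_0 ≅ Z,  H_1 = 0,  H_2 ≅ Z.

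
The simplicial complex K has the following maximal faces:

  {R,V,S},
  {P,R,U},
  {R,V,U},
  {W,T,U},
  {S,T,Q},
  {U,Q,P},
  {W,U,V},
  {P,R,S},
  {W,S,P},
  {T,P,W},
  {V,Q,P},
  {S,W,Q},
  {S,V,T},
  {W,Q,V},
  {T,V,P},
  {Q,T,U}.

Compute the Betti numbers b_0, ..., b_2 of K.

b_0 = 1, b_1 = 2, b_2 = 1.

Order the vertices as P < Q < R < S < T < U < V < W. Listing each simplex with vertices in this order, K has dimension 2 with simplices:

  0-simplices (8): P, Q, R, S, T, U, V, W
  1-simplices (24): PQ, PR, PS, PT, PU, PV, PW, QS, QT, QU, QV, QW, RS, RU, RV, ST, SV, SW, TU, TV, TW, UV, UW, VW
  2-simplices (16): PQU, PQV, PRS, PRU, PSW, PTV, PTW, QST, QSW, QTU, QVW, RSV, RUV, STV, TUW, UVW

giving chain groups C_0 ≅ Z^8, C_1 ≅ Z^24, C_2 ≅ Z^16.

∂_1: C_1 → C_0 maps an edge to its endpoints' difference, ∂[p,q] = q − p. For instance
  ∂VW = W − V.
This gives a 8×24 integer matrix of rank 7; reducing to Smith normal form yields diagonal entries (1,1,1,1,1,1,1).

Boundary ∂_2: C_2 → C_1 maps a triangle to the signed sum of its edges. For instance
  ∂PTV = TV − PV + PT,
  ∂RSV = SV − RV + RS.
As a 24×16 matrix over Z this has rank 15, with invariant factors (1,1,1,1,1,1,1,1,1,1,1,1,1,1,1).

From H_k ≅ ker(∂_k) / im(∂_{k+1}) we obtain:

  H_0: rank C_0 − rank ∂_1 = 8 − 7 = 1, and the invariant factors of ∂_1 are all 1, so H_0 = Z.
  H_1: rank ker ∂_1 − rank ∂_2 = (24 − 7) − 15 = 2, and the invariant factors of ∂_2 are all 1, so H_1 = Z^2.
  H_2: rank ker ∂_2 − rank ∂_3 = (16 − 15) − 0 = 1, and there is no ∂_3, so H_2 = Z.

As a check, the Euler characteristic is 8 − 24 + 16 = 0, which agrees with 1 − 2 + 1 = 0.
(K is a triangulation of the torus T^2.)

Hence the Betti numbers are b_0 = 1, b_1 = 2, b_2 = 1.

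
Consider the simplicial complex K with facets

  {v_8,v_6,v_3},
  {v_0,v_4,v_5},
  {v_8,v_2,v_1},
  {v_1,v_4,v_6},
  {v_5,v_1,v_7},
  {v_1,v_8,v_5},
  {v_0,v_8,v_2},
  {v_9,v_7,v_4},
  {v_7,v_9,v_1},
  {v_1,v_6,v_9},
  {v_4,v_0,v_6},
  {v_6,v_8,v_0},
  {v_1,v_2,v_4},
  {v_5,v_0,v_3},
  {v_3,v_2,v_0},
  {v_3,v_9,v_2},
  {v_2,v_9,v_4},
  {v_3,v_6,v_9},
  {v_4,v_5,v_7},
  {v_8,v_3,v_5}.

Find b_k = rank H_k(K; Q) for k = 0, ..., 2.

b_0 = 1, b_1 = 1, b_2 = 0.

We work with the vertex ordering v_0 < v_1 < v_2 < v_3 < v_4 < v_5 < v_6 < v_7 < v_8 < v_9. The simplices of K, each written with vertices in increasing order, are:

  0-simplices (10): [v_0], [v_1], [v_2], [v_3], [v_4], [v_5], [v_6], [v_7], [v_8], [v_9]
  1-simplices (30): (30 of them)
  2-simplices (20): (20 of them)

giving chain groups C_0 ≅ Z^10, C_1 ≅ Z^30, C_2 ≅ Z^20.

Boundary ∂_1: C_1 → C_0 is given by ∂[p,q] = [q] − [p]. For instance
  ∂[v_1,v_2] = [v_2] − [v_1].
The resulting 10×30 matrix has rank 9, and its Smith normal form has invariant factors (1,1,1,1,1,1,1,1,1).

∂_2: C_2 → C_1 maps a triangle to the signed sum of its edges. For instance
  ∂[v_1,v_2,v_4] = [v_2,v_4] − [v_1,v_4] + [v_1,v_2],
  ∂[v_1,v_4,v_6] = [v_4,v_6] − [v_1,v_6] + [v_1,v_4].
The resulting 30×20 matrix has rank 20, and its Smith normal form has invariant factors (1,1,1,1,1,1,1,1,1,1,1,1,1,1,1,1,1,1,1,2).

Computing H_k = (kernel of ∂_k) / (image of ∂_{k+1}):

  H_0: rank C_0 − rank ∂_1 = 10 − 9 = 1, and the invariant factors of ∂_1 are all 1, so H_0 ≅ Z.
  H_1: rank ker ∂_1 − rank ∂_2 = (30 − 9) − 20 = 1, and ∂_2 has invariant factor 2 > 1, so H_1 ≅ Z ⊕ Z/2.
  H_2: rank ker ∂_2 − rank ∂_3 = (20 − 20) − 0 = 0, and there is no ∂_3, so H_2 ≅ 0.

As a check, the Euler characteristic is 10 − 30 + 20 = 0, which agrees with 1 − 1 + 0 = 0.
(K is a triangulation of the Klein bottle.)

Hence the Betti numbers are b_0 = 1, b_1 = 1, b_2 = 0.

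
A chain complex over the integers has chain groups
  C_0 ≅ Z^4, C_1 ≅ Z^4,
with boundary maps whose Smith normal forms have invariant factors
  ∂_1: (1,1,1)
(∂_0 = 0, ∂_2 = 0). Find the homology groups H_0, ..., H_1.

H_0 ≅ Z,  H_1 ≅ Z.

H_0: b_0 = 4 − 0 − 3 = 1; torsion from ∂_1 factors > 1: none. So H_0 ≅ Z.
H_1: b_1 = 4 − 3 − 0 = 1; torsion from ∂_2 factors > 1: none. So H_1 ≅ Z.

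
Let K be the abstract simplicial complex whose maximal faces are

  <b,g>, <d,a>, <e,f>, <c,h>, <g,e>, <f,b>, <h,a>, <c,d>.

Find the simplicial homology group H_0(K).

K has 8 vertices, 8 edges.
rank ∂_0 = 0, rank ∂_1 = 6 ⇒ b_0 = 8 − 0 − 6 = 2; all invariant factors of ∂_1 are 1 so no torsion. So H_0 ≅ Z^2.

H_0 ≅ Z^2.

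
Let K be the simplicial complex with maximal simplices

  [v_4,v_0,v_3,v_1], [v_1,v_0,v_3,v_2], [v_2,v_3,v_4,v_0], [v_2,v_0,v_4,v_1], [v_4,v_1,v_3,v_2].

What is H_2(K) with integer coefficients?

H_2 ≅ 0.

We work with the vertex ordering v_0 < v_1 < v_2 < v_3 < v_4. The simplices of K, each written with vertices in increasing order, are:

  0-simplices (5): [v_0], [v_1], [v_2], [v_3], [v_4]
  1-simplices (10): [v_0,v_1], [v_0,v_2], [v_0,v_3], [v_0,v_4], [v_1,v_2], [v_1,v_3], [v_1,v_4], [v_2,v_3], [v_2,v_4], [v_3,v_4]
  2-simplices (10): [v_0,v_1,v_2], [v_0,v_1,v_3], [v_0,v_1,v_4], [v_0,v_2,v_3], [v_0,v_2,v_4], [v_0,v_3,v_4], [v_1,v_2,v_3], [v_1,v_2,v_4], [v_1,v_3,v_4], [v_2,v_3,v_4]
  3-simplices (5): [v_0,v_1,v_2,v_3], [v_0,v_1,v_2,v_4], [v_0,v_1,v_3,v_4], [v_0,v_2,v_3,v_4], [v_1,v_2,v_3,v_4]

giving chain groups C_0 ≅ Z^5, C_1 ≅ Z^10, C_2 ≅ Z^10, C_3 ≅ Z^5.

Boundary ∂_1: C_1 → C_0 is given by ∂[p,q] = [q] − [p].
The resulting 5×10 matrix has rank 4, and its Smith normal form has invariant factors (1,1,1,1).

Boundary ∂_2: C_2 → C_1 maps a triangle to the signed sum of its edges. For instance
  ∂[v_1,v_2,v_4] = [v_2,v_4] − [v_1,v_4] + [v_1,v_2],
  ∂[v_2,v_3,v_4] = [v_3,v_4] − [v_2,v_4] + [v_2,v_3].
The 10×10 boundary matrix has rank 6 and Smith normal form diag(1,1,1,1,1,1).

Boundary ∂_3: C_3 → C_2 sends each 3-simplex σ to the alternating sum Σ_i (−1)^i (σ with its i-th vertex removed). For instance
  ∂[v_1,v_2,v_3,v_4] = [v_2,v_3,v_4] − [v_1,v_3,v_4] + [v_1,v_2,v_4] − [v_1,v_2,v_3],
  ∂[v_0,v_1,v_2,v_3] = [v_1,v_2,v_3] − [v_0,v_2,v_3] + [v_0,v_1,v_3] − [v_0,v_1,v_2].
The resulting 10×5 matrix has rank 4, and its Smith normal form has invariant factors (1,1,1,1).

Now H_k = ker ∂_k / im ∂_{k+1}, so:

  H_2: rank ker ∂_2 − rank ∂_3 = (10 − 6) − 4 = 0, and the invariant factors of ∂_3 are all 1, so H_2 ≅ 0.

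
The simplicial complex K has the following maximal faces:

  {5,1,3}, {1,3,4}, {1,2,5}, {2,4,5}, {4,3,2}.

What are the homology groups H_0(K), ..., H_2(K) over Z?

Order the vertices as 1 < 2 < 3 < 4 < 5. Listing each simplex with vertices in this order, K has dimension 2 with simplices:

  0-simplices (5): [1], [2], [3], [4], [5]
  1-simplices (10): [1,2], [1,3], [1,4], [1,5], [2,3], [2,4], [2,5], [3,4], [3,5], [4,5]
  2-simplices (5): [1,2,5], [1,3,4], [1,3,5], [2,3,4], [2,4,5]

so the chain groups are C_0 ≅ Z^5, C_1 ≅ Z^10, C_2 ≅ Z^5.

The boundary map ∂_1: C_1 → C_0 is given by ∂[p,q] = [q] − [p]. For instance
  ∂[2,5] = [5] − [2].
The 5×10 boundary matrix has rank 4 and Smith normal form diag(1,1,1,1).

The boundary map ∂_2: C_2 → C_1 acts by ∂[p,q,r] = [q,r] − [p,r] + [p,q]. For instance
  ∂[1,3,5] = [3,5] − [1,5] + [1,3],
  ∂[1,2,5] = [2,5] − [1,5] + [1,2].
The 10×5 boundary matrix has rank 5 and Smith normal form diag(1,1,1,1,1).

From H_k ≅ ker(∂_k) / im(∂_{k+1}) we obtain:

  H_0: rank C_0 − rank ∂_1 = 5 − 4 = 1, and the invariant factors of ∂_1 are all 1, so H_0 ≅ Z.
  H_1: rank ker ∂_1 − rank ∂_2 = (10 − 4) − 5 = 1, and the invariant factors of ∂_2 are all 1, so H_1 ≅ Z.
  H_2: rank ker ∂_2 − rank ∂_3 = (5 − 5) − 0 = 0, and there is no ∂_3, so H_2 ≅ 0.

As a check, the Euler characteristic is 5 − 10 + 5 = 0, which agrees with 1 − 1 + 0 = 0.

H_0 ≅ Z,  H_1 ≅ Z,  H_2 = 0.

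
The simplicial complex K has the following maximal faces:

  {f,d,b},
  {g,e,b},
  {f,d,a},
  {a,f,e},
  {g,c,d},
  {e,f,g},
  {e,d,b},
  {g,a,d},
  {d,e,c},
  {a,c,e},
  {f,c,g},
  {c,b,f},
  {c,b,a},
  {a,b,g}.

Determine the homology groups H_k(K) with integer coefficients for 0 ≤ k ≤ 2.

Fix the vertex order a < b < c < d < e < f < g and write every simplex with vertices in increasing order. Then dim K = 2 and the simplices of K are:

  0-simplices (7): a, b, c, d, e, f, g
  1-simplices (21): ab, ac, ad, ae, af, ag, bc, bd, be, bf, bg, cd, ce, cf, cg, de, df, dg, ef, eg, fg
  2-simplices (14): abc, abg, ace, adf, adg, aef, bcf, bde, bdf, beg, cde, cdg, cfg, efg

so the chain groups are C_0 ≅ Z^7, C_1 ≅ Z^21, C_2 ≅ Z^14.

The boundary map ∂_1: C_1 → C_0 maps an edge to its endpoints' difference, ∂[p,q] = q − p. For instance
  ∂cg = g − c.
The 7×21 boundary matrix has rank 6 and Smith normal form diag(1,1,1,1,1,1).

Boundary ∂_2: C_2 → C_1 sends each 2-simplex [p,q,r] to [q,r] − [p,r] + [p,q]. For instance
  ∂cdg = dg − cg + cd,
  ∂beg = eg − bg + be.
The resulting 21×14 matrix has rank 13, and its Smith normal form has invariant factors (1,1,1,1,1,1,1,1,1,1,1,1,1).

Now H_k = ker ∂_k / im ∂_{k+1}, so:

  H_0: rank C_0 − rank ∂_1 = 7 − 6 = 1, and the invariant factors of ∂_1 are all 1, so H_0 ≅ Z.
  H_1: rank ker ∂_1 − rank ∂_2 = (21 − 6) − 13 = 2, and the invariant factors of ∂_2 are all 1, so H_1 ≅ Z^2.
  H_2: rank ker ∂_2 − rank ∂_3 = (14 − 13) − 0 = 1, and there is no ∂_3, so H_2 ≅ Z.

H_0 = Z,  H_1 = Z^2,  H_2 = Z.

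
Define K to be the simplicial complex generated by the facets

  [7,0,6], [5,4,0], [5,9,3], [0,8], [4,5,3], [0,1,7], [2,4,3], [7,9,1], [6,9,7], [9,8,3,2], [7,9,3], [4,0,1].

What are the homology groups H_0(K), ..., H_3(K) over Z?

Order the vertices as 0 < 1 < 2 < 3 < 4 < 5 < 6 < 7 < 8 < 9. Listing each simplex with vertices in this order, K has dimension 3 with simplices:

  0-simplices (10): [0], [1], [2], [3], [4], [5], [6], [7], [8], [9]
  1-simplices (24): (24 of them)
  2-simplices (14): [0,1,4], [0,1,7], [0,4,5], [0,6,7], [1,7,9], [2,3,4], [2,3,8], [2,3,9], [2,8,9], [3,4,5], [3,5,9], [3,7,9], [3,8,9], [6,7,9]
  3-simplices (1): [2,3,8,9]

giving chain groups C_0 ≅ Z^10, C_1 ≅ Z^24, C_2 ≅ Z^14, C_3 ≅ Z^1.

The boundary map ∂_1: C_1 → C_0 maps an edge to its endpoints' difference, ∂[p,q] = q − p. For instance
  ∂[3,7] = [7] − [3].
This gives a 10×24 integer matrix of rank 9; reducing to Smith normal form yields diagonal entries (1,1,1,1,1,1,1,1,1).

The boundary map ∂_2: C_2 → C_1 sends each 2-simplex [p,q,r] to [q,r] − [p,r] + [p,q]. For instance
  ∂[0,1,7] = [1,7] − [0,7] + [0,1],
  ∂[2,3,9] = [3,9] − [2,9] + [2,3].
As a 24×14 matrix over Z this has rank 13, with invariant factors (1,1,1,1,1,1,1,1,1,1,1,1,1).

The boundary map ∂_3: C_3 → C_2 sends each 3-simplex σ to the alternating sum Σ_i (−1)^i (σ with its i-th vertex removed). For instance
  ∂[2,3,8,9] = [3,8,9] − [2,8,9] + [2,3,9] − [2,3,8].
The 14×1 boundary matrix has rank 1 and Smith normal form diag(1).

Reading off H_k = ker ∂_k / im ∂_{k+1}:

  H_0: rank C_0 − rank ∂_1 = 10 − 9 = 1, and the invariant factors of ∂_1 are all 1, so H_0 ≅ Z.
  H_1: rank ker ∂_1 − rank ∂_2 = (24 − 9) − 13 = 2, and the invariant factors of ∂_2 are all 1, so H_1 ≅ Z^2.
  H_2: rank ker ∂_2 − rank ∂_3 = (14 − 13) − 1 = 0, and the invariant factors of ∂_3 are all 1, so H_2 ≅ 0.
  H_3: rank ker ∂_3 − rank ∂_4 = (1 − 1) − 0 = 0, and there is no ∂_4, so H_3 ≅ 0.

As a check, the Euler characteristic is 10 − 24 + 14 − 1 = -1, which agrees with 1 − 2 + 0 − 0 = -1.

H_0 = Z,  H_1 = Z^2,  H_2 = 0,  H_3 = 0.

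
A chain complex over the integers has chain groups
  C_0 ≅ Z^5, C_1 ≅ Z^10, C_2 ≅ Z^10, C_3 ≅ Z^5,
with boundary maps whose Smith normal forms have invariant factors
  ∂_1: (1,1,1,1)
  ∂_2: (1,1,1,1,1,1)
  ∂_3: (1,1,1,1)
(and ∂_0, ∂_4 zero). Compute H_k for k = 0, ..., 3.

H_0: b_0 = 5 − 0 − 4 = 1; torsion from ∂_1 factors > 1: none. So H_0 ≅ Z.
H_1: b_1 = 10 − 4 − 6 = 0; torsion from ∂_2 factors > 1: none. So H_1 ≅ 0.
H_2: b_2 = 10 − 6 − 4 = 0; torsion from ∂_3 factors > 1: none. So H_2 ≅ 0.
H_3: b_3 = 5 − 4 − 0 = 1; torsion from ∂_4 factors > 1: none. So H_3 ≅ Z.

H_0 ≅ Z,  H_1 = 0,  H_2 = 0,  H_3 ≅ Z.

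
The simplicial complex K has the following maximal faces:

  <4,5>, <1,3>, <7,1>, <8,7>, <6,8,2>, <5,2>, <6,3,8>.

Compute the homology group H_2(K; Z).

H_2 = 0.

Fix the vertex order 1 < 2 < 3 < 4 < 5 < 6 < 7 < 8 and write every simplex with vertices in increasing order. Then dim K = 2 and the simplices of K are:

  0-simplices (8): [1], [2], [3], [4], [5], [6], [7], [8]
  1-simplices (10): [1,3], [1,7], [2,5], [2,6], [2,8], [3,6], [3,8], [4,5], [6,8], [7,8]
  2-simplices (2): [2,6,8], [3,6,8]

Hence C_0 ≅ Z^8, C_1 ≅ Z^10, C_2 ≅ Z^2.

Boundary ∂_1: C_1 → C_0 is given by ∂[p,q] = [q] − [p]. For instance
  ∂[2,6] = [6] − [2].
The resulting 8×10 matrix has rank 7, and its Smith normal form has invariant factors (1,1,1,1,1,1,1).

∂_2: C_2 → C_1 maps a triangle to the signed sum of its edges. For instance
  ∂[2,6,8] = [6,8] − [2,8] + [2,6],
  ∂[3,6,8] = [6,8] − [3,8] + [3,6].
This gives a 10×2 integer matrix of rank 2; reducing to Smith normal form yields diagonal entries (1,1).

Now H_k = ker ∂_k / im ∂_{k+1}, so:

  H_2: rank ker ∂_2 − rank ∂_3 = (2 − 2) − 0 = 0, and there is no ∂_3, so H_2 ≅ 0.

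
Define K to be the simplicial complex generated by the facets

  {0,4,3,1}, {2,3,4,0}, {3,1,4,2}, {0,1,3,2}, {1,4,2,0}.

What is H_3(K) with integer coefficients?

H_3 = Z.

Order the vertices as 0 < 1 < 2 < 3 < 4. Listing each simplex with vertices in this order, K has dimension 3 with simplices:

  0-simplices (5): [0], [1], [2], [3], [4]
  1-simplices (10): [0,1], [0,2], [0,3], [0,4], [1,2], [1,3], [1,4], [2,3], [2,4], [3,4]
  2-simplices (10): [0,1,2], [0,1,3], [0,1,4], [0,2,3], [0,2,4], [0,3,4], [1,2,3], [1,2,4], [1,3,4], [2,3,4]
  3-simplices (5): [0,1,2,3], [0,1,2,4], [0,1,3,4], [0,2,3,4], [1,2,3,4]

so the chain groups are C_0 ≅ Z^5, C_1 ≅ Z^10, C_2 ≅ Z^10, C_3 ≅ Z^5.

The boundary map ∂_1: C_1 → C_0 maps an edge to its endpoints' difference, ∂[p,q] = q − p.
The 5×10 boundary matrix has rank 4 and Smith normal form diag(1,1,1,1).

Boundary ∂_2: C_2 → C_1 acts by ∂[p,q,r] = [q,r] − [p,r] + [p,q]. For instance
  ∂[0,1,4] = [1,4] − [0,4] + [0,1],
  ∂[0,2,3] = [2,3] − [0,3] + [0,2].
As a 10×10 matrix over Z this has rank 6, with invariant factors (1,1,1,1,1,1).

Boundary ∂_3: C_3 → C_2 sends each 3-simplex σ to the alternating sum Σ_i (−1)^i (σ with its i-th vertex removed). For instance
  ∂[1,2,3,4] = [2,3,4] − [1,3,4] + [1,2,4] − [1,2,3],
  ∂[0,1,2,3] = [1,2,3] − [0,2,3] + [0,1,3] − [0,1,2].
The 10×5 boundary matrix has rank 4 and Smith normal form diag(1,1,1,1).

From H_k ≅ ker(∂_k) / im(∂_{k+1}) we obtain:

  H_3: rank ker ∂_3 − rank ∂_4 = (5 − 4) − 0 = 1, and there is no ∂_4, so H_3 ≅ Z.

(K is a triangulation of the 3-sphere S^3.)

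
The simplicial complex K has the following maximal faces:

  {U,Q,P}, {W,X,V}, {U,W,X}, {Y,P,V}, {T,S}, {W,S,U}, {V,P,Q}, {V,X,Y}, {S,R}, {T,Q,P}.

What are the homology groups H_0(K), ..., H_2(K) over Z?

H_0 ≅ Z,  H_1 ≅ Z^2,  H_2 = 0.

We work with the vertex ordering P < Q < R < S < T < U < V < W < X < Y. The simplices of K, each written with vertices in increasing order, are:

  0-simplices (10): P, Q, R, S, T, U, V, W, X, Y
  1-simplices (19): PQ, PT, PU, PV, PY, QT, QU, QV, RS, ST, SU, SW, UW, UX, VW, VX, VY, WX, XY
  2-simplices (8): PQT, PQU, PQV, PVY, SUW, UWX, VWX, VXY

giving chain groups C_0 ≅ Z^10, C_1 ≅ Z^19, C_2 ≅ Z^8.

The boundary map ∂_1: C_1 → C_0 sends each edge [p,q] (with p < q) to q − p.
This gives a 10×19 integer matrix of rank 9; reducing to Smith normal form yields diagonal entries (1,1,1,1,1,1,1,1,1).

Boundary ∂_2: C_2 → C_1 sends each 2-simplex [p,q,r] to [q,r] − [p,r] + [p,q]. For instance
  ∂VXY = XY − VY + VX,
  ∂SUW = UW − SW + SU.
This gives a 19×8 integer matrix of rank 8; reducing to Smith normal form yields diagonal entries (1,1,1,1,1,1,1,1).

Now H_k = ker ∂_k / im ∂_{k+1}, so:

  H_0: rank C_0 − rank ∂_1 = 10 − 9 = 1, and the invariant factors of ∂_1 are all 1, so H_0 ≅ Z.
  H_1: rank ker ∂_1 − rank ∂_2 = (19 − 9) − 8 = 2, and the invariant factors of ∂_2 are all 1, so H_1 ≅ Z^2.
  H_2: rank ker ∂_2 − rank ∂_3 = (8 − 8) − 0 = 0, and there is no ∂_3, so H_2 ≅ 0.

As a check, the Euler characteristic is 10 − 19 + 8 = -1, which agrees with 1 − 2 + 0 = -1.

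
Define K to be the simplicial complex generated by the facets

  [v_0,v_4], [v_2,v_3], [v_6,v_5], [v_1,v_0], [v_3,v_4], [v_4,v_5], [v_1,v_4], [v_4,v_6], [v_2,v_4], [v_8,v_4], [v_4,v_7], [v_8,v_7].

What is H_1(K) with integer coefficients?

K has 9 vertices, 12 edges.
rank ∂_1 = 8, rank ∂_2 = 0 ⇒ b_1 = 12 − 8 − 0 = 4. So H_1 ≅ Z^4.

H_1 ≅ Z^4.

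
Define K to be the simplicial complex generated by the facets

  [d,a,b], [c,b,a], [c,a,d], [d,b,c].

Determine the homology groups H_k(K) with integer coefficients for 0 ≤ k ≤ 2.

We work with the vertex ordering a < b < c < d. The simplices of K, each written with vertices in increasing order, are:

  0-simplices (4): a, b, c, d
  1-simplices (6): ab, ac, ad, bc, bd, cd
  2-simplices (4): abc, abd, acd, bcd

so the chain groups are C_0 ≅ Z^4, C_1 ≅ Z^6, C_2 ≅ Z^4.

Boundary ∂_1: C_1 → C_0 sends each edge [p,q] (with p < q) to q − p. For instance
  ∂ad = d − a.
This gives a 4×6 integer matrix of rank 3; reducing to Smith normal form yields diagonal entries (1,1,1).

The boundary map ∂_2: C_2 → C_1 acts by ∂[p,q,r] = [q,r] − [p,r] + [p,q]. For instance
  ∂abc = bc − ac + ab,
  ∂abd = bd − ad + ab.
This gives a 6×4 integer matrix of rank 3; reducing to Smith normal form yields diagonal entries (1,1,1).

Now H_k = ker ∂_k / im ∂_{k+1}, so:

  H_0: rank C_0 − rank ∂_1 = 4 − 3 = 1, and the invariant factors of ∂_1 are all 1, so H_0 = Z.
  H_1: rank ker ∂_1 − rank ∂_2 = (6 − 3) − 3 = 0, and the invariant factors of ∂_2 are all 1, so H_1 = 0.
  H_2: rank ker ∂_2 − rank ∂_3 = (4 − 3) − 0 = 1, and there is no ∂_3, so H_2 = Z.

As a check, the Euler characteristic is 4 − 6 + 4 = 2, which agrees with 1 − 0 + 1 = 2.

H_0 = Z,  H_1 = 0,  H_2 = Z.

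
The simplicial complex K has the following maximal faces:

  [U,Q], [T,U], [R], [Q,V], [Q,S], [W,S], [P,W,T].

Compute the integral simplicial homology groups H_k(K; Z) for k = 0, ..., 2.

Take the total order P < Q < R < S < T < U < V < W on the vertex set. Then K (dimension 2) consists of the simplices:

  0-simplices (8): P, Q, R, S, T, U, V, W
  1-simplices (8): PT, PW, QS, QU, QV, SW, TU, TW
  2-simplices (1): PTW

Hence C_0 ≅ Z^8, C_1 ≅ Z^8, C_2 ≅ Z^1.

The boundary map ∂_1: C_1 → C_0 sends each edge [p,q] (with p < q) to q − p.
As a 8×8 matrix over Z this has rank 6, with invariant factors (1,1,1,1,1,1).

The boundary map ∂_2: C_2 → C_1 maps a triangle to the signed sum of its edges. For instance
  ∂PTW = TW − PW + PT.
As a 8×1 matrix over Z this has rank 1, with invariant factors (1).

Now H_k = ker ∂_k / im ∂_{k+1}, so:

  H_0: rank C_0 − rank ∂_1 = 8 − 6 = 2, and the invariant factors of ∂_1 are all 1, so H_0 = Z^2.
  H_1: rank ker ∂_1 − rank ∂_2 = (8 − 6) − 1 = 1, and the invariant factors of ∂_2 are all 1, so H_1 = Z.
  H_2: rank ker ∂_2 − rank ∂_3 = (1 − 1) − 0 = 0, and there is no ∂_3, so H_2 = 0.

H_0 ≅ Z^2,  H_1 ≅ Z,  H_2 = 0.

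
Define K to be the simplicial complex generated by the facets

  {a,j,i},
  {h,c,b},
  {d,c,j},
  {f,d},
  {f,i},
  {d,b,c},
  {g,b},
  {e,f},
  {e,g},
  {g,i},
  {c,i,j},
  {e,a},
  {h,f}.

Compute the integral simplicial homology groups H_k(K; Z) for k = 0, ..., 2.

H_0 ≅ Z,  H_1 ≅ Z^5,  H_2 = 0.

Take the total order a < b < c < d < e < f < g < h < i < j on the vertex set. Then K (dimension 2) consists of the simplices:

  0-simplices (10): a, b, c, d, e, f, g, h, i, j
  1-simplices (19): ae, ai, aj, bc, bd, bg, bh, cd, ch, ci, cj, df, dj, ef, eg, fh, fi, gi, ij
  2-simplices (5): aij, bcd, bch, cdj, cij

so the chain groups are C_0 ≅ Z^10, C_1 ≅ Z^19, C_2 ≅ Z^5.

The boundary map ∂_1: C_1 → C_0 sends each edge [p,q] (with p < q) to q − p.
The 10×19 boundary matrix has rank 9 and Smith normal form diag(1,1,1,1,1,1,1,1,1).

The boundary map ∂_2: C_2 → C_1 maps a triangle to the signed sum of its edges. For instance
  ∂bcd = cd − bd + bc,
  ∂aij = ij − aj + ai.
This gives a 19×5 integer matrix of rank 5; reducing to Smith normal form yields diagonal entries (1,1,1,1,1).

From H_k ≅ ker(∂_k) / im(∂_{k+1}) we obtain:

  H_0: rank C_0 − rank ∂_1 = 10 − 9 = 1, and the invariant factors of ∂_1 are all 1, so H_0 ≅ Z.
  H_1: rank ker ∂_1 − rank ∂_2 = (19 − 9) − 5 = 5, and the invariant factors of ∂_2 are all 1, so H_1 ≅ Z^5.
  H_2: rank ker ∂_2 − rank ∂_3 = (5 − 5) − 0 = 0, and there is no ∂_3, so H_2 ≅ 0.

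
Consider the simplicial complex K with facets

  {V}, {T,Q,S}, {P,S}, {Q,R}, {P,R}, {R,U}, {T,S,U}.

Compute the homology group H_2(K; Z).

H_2 ≅ 0.

Order the vertices as P < Q < R < S < T < U < V. Listing each simplex with vertices in this order, K has dimension 2 with simplices:

  0-simplices (7): P, Q, R, S, T, U, V
  1-simplices (9): PR, PS, QR, QS, QT, RU, ST, SU, TU
  2-simplices (2): QST, STU

so the chain groups are C_0 ≅ Z^7, C_1 ≅ Z^9, C_2 ≅ Z^2.

Boundary ∂_1: C_1 → C_0 sends each edge [p,q] (with p < q) to q − p. For instance
  ∂QT = T − Q.
As a 7×9 matrix over Z this has rank 5, with invariant factors (1,1,1,1,1).

∂_2: C_2 → C_1 acts by ∂[p,q,r] = [q,r] − [p,r] + [p,q]. For instance
  ∂STU = TU − SU + ST,
  ∂QST = ST − QT + QS.
The 9×2 boundary matrix has rank 2 and Smith normal form diag(1,1).

Computing H_k = (kernel of ∂_k) / (image of ∂_{k+1}):

  H_2: rank ker ∂_2 − rank ∂_3 = (2 − 2) − 0 = 0, and there is no ∂_3, so H_2 ≅ 0.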